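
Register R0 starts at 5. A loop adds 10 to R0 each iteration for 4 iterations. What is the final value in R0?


Starting value: R0 = 5
  Iter 1: R0 = 5 + 10 = 15
  Iter 2: R0 = 15 + 10 = 25
  Iter 3: R0 = 25 + 10 = 35
  Iter 4: R0 = 35 + 10 = 45
Final: R0 = 45

45


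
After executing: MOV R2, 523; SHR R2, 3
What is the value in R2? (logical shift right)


Register state trace:
  MOV R2, 523  → R2 = 523
  SHR R2, 3  → R2 = 523 >> 3 = 523 // 2^3 = 65
Final: R2 = 65

65


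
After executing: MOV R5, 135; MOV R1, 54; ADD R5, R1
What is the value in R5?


Register state trace:
  MOV R5, 135  → R5 = 135
  MOV R1, 54  → R1 = 54
  ADD R5, R1  → R5 = 135 + 54 = 189
Final: R5 = 189

189


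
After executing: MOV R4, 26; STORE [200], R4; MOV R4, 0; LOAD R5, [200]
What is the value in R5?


Register and memory trace:
  MOV R4, 26  → R4 = 26
  STORE [200], R4  → mem[200] = 26
  MOV R4, 0  → R4 = 0
  LOAD R5, [200]  → R5 = mem[200] = 26
Final: R5 = 26

26


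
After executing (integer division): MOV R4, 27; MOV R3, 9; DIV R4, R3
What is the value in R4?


Register state trace:
  MOV R4, 27  → R4 = 27
  MOV R3, 9  → R3 = 9
  DIV R4, R3  → R4 = 27 // 9 = 3
Final: R4 = 3

3


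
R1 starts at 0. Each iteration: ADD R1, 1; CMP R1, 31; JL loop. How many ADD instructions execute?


Loop trace (R1 starts at 0, target 31, step 1):
  ADD #1: R1 = 0 + 1 = 1  → 1 < 31, loop
  ADD #2: R1 = 1 + 1 = 2  → 2 < 31, loop
  ADD #3: R1 = 2 + 1 = 3  → 3 < 31, loop
  ADD #4: R1 = 3 + 1 = 4  → 4 < 31, loop
  ADD #5: R1 = 4 + 1 = 5  → 5 < 31, loop
  ADD #6: R1 = 5 + 1 = 6  → 6 < 31, loop
  ADD #7: R1 = 6 + 1 = 7  → 7 < 31, loop
  ADD #8: R1 = 7 + 1 = 8  → 8 < 31, loop
  ADD #9: R1 = 8 + 1 = 9  → 9 < 31, loop
  ADD #10: R1 = 9 + 1 = 10  → 10 < 31, loop
  ADD #11: R1 = 10 + 1 = 11  → 11 < 31, loop
  ADD #12: R1 = 11 + 1 = 12  → 12 < 31, loop
  ADD #13: R1 = 12 + 1 = 13  → 13 < 31, loop
  ADD #14: R1 = 13 + 1 = 14  → 14 < 31, loop
  ADD #15: R1 = 14 + 1 = 15  → 15 < 31, loop
  ADD #16: R1 = 15 + 1 = 16  → 16 < 31, loop
  ADD #17: R1 = 16 + 1 = 17  → 17 < 31, loop
  ADD #18: R1 = 17 + 1 = 18  → 18 < 31, loop
  ADD #19: R1 = 18 + 1 = 19  → 19 < 31, loop
  ADD #20: R1 = 19 + 1 = 20  → 20 < 31, loop
  ADD #21: R1 = 20 + 1 = 21  → 21 < 31, loop
  ADD #22: R1 = 21 + 1 = 22  → 22 < 31, loop
  ADD #23: R1 = 22 + 1 = 23  → 23 < 31, loop
  ADD #24: R1 = 23 + 1 = 24  → 24 < 31, loop
  ADD #25: R1 = 24 + 1 = 25  → 25 < 31, loop
  ADD #26: R1 = 25 + 1 = 26  → 26 < 31, loop
  ADD #27: R1 = 26 + 1 = 27  → 27 < 31, loop
  ADD #28: R1 = 27 + 1 = 28  → 28 < 31, loop
  ADD #29: R1 = 28 + 1 = 29  → 29 < 31, loop
  ADD #30: R1 = 29 + 1 = 30  → 30 < 31, loop
  ADD #31: R1 = 30 + 1 = 31  → 31 >= 31, exit
Total ADD instructions: 31

31


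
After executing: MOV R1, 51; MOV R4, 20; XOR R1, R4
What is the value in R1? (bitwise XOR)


Register state trace:
  MOV R1, 51  → R1 = 51 (0b00110011)
  MOV R4, 20  → R4 = 20 (0b00010100)
  XOR R1, R4  → R1 = 51 XOR 20 = 39 (0b00100111)
Final: R1 = 39

39


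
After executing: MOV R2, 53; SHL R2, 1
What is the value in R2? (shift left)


Register state trace:
  MOV R2, 53  → R2 = 53
  SHL R2, 1  → R2 = 53 << 1 = 53 * 2^1 = 106
Final: R2 = 106

106


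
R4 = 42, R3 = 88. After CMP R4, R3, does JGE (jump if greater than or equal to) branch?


Trace:
  R4 = 42, R3 = 88
  CMP R4, R3  → compares 42 vs 88
  JGE checks: is 42 greater than or equal to 88?
  42 < 88, so condition is false
Branch taken: No

No


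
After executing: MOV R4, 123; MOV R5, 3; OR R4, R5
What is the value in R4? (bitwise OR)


Register state trace:
  MOV R4, 123  → R4 = 123 (0b01111011)
  MOV R5, 3  → R5 = 3 (0b00000011)
  OR R4, R5   → R4 = 123 OR 3 = 123 (0b01111011)
Final: R4 = 123

123


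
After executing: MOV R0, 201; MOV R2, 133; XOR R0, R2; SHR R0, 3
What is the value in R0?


Register state trace:
  MOV R0, 201  → R0 = 201 (0b11001001)
  MOV R2, 133  → R2 = 133 (0b10000101)
  XOR R0, R2  → R0 = 201 XOR 133 = 76 (0b01001100)
  SHR R0, 3  → R0 = 76 >> 3 = 9
Final: R0 = 9

9


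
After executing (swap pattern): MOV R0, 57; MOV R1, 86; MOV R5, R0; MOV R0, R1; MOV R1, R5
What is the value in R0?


Register state trace (swap pattern):
  MOV R0, 57  → R0 = 57
  MOV R1, 86  → R1 = 86
  MOV R5, R0  → R5 = 57  (save R0)
  MOV R0, R1  → R0 = 86  (R0 gets R1's value)
  MOV R1, R5  → R1 = 57  (R1 gets saved value)
Final: R0 = 86

86


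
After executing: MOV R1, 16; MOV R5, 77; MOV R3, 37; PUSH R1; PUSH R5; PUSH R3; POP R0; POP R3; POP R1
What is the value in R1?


Stack trace (top is rightmost):
  MOV R1, 16  → R1 = 16
  MOV R5, 77  → R5 = 77
  MOV R3, 37  → R3 = 37
  PUSH R1  → stack: [16]
  PUSH R5  → stack: [16, 77]
  PUSH R3  → stack: [16, 77, 37]
  POP R0  → R0 = 37, stack: [16, 77]
  POP R3  → R3 = 77, stack: [16]
  POP R1  → R1 = 16, stack: []
Final: R1 = 16

16


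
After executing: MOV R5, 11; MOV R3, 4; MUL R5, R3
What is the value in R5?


Register state trace:
  MOV R5, 11  → R5 = 11
  MOV R3, 4  → R3 = 4
  MUL R5, R3  → R5 = 11 * 4 = 44
Final: R5 = 44

44


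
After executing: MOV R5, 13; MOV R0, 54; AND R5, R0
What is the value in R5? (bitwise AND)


Register state trace:
  MOV R5, 13  → R5 = 13 (0b00001101)
  MOV R0, 54  → R0 = 54 (0b00110110)
  AND R5, R0  → R5 = 13 AND 54 = 4 (0b00000100)
Final: R5 = 4

4


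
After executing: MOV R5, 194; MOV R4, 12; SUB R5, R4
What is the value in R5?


Register state trace:
  MOV R5, 194  → R5 = 194
  MOV R4, 12  → R4 = 12
  SUB R5, R4  → R5 = 194 - 12 = 182
Final: R5 = 182

182


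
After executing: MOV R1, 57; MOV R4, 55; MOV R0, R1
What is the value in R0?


Register state trace:
  MOV R1, 57  → R1 = 57
  MOV R4, 55  → R4 = 55
  MOV R0, R1  → R0 = 57
Final: R0 = 57

57


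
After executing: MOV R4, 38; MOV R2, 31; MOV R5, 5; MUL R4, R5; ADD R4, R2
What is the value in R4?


Register state trace:
  MOV R4, 38  → R4 = 38
  MOV R2, 31  → R2 = 31
  MOV R5, 5  → R5 = 5
  MUL R4, R5  → R4 = 38 * 5 = 190
  ADD R4, R2  → R4 = 190 + 31 = 221
Final: R4 = 221

221


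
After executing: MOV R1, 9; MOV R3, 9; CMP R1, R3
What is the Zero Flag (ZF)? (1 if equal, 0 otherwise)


Register state trace:
  MOV R1, 9  → R1 = 9
  MOV R3, 9  → R3 = 9
  CMP R1, R3  → computes 9 - 9 = 0
  Result is zero, so values are equal
ZF = 1

1


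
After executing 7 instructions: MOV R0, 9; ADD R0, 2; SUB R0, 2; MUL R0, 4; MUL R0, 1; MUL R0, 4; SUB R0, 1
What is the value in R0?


Register state trace:
  MOV R0, 9  → R0 = 9
  ADD R0, 2  → R0 = 9 + 2 = 11
  SUB R0, 2  → R0 = 11 - 2 = 9
  MUL R0, 4  → R0 = 9 * 4 = 36
  MUL R0, 1  → R0 = 36 * 1 = 36
  MUL R0, 4  → R0 = 36 * 4 = 144
  SUB R0, 1  → R0 = 144 - 1 = 143
Final: R0 = 143

143


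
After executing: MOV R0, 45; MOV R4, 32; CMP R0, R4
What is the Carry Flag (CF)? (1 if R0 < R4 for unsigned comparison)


Register state trace:
  MOV R0, 45  → R0 = 45
  MOV R4, 32  → R4 = 32
  CMP R0, R4  → unsigned 45 - 32: no borrow
  45 >= 32, so CF = 0
CF = 0

0


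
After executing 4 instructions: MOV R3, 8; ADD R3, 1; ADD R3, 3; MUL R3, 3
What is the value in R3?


Register state trace:
  MOV R3, 8  → R3 = 8
  ADD R3, 1  → R3 = 8 + 1 = 9
  ADD R3, 3  → R3 = 9 + 3 = 12
  MUL R3, 3  → R3 = 12 * 3 = 36
Final: R3 = 36

36


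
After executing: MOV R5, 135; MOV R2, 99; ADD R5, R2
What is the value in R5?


Register state trace:
  MOV R5, 135  → R5 = 135
  MOV R2, 99  → R2 = 99
  ADD R5, R2  → R5 = 135 + 99 = 234
Final: R5 = 234

234


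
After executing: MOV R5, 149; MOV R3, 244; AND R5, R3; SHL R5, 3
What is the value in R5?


Register state trace:
  MOV R5, 149  → R5 = 149 (0b10010101)
  MOV R3, 244  → R3 = 244 (0b11110100)
  AND R5, R3  → R5 = 149 AND 244 = 148 (0b10010100)
  SHL R5, 3  → R5 = 148 << 3 = 1184
Final: R5 = 1184

1184


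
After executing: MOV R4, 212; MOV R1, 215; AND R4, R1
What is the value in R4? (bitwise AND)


Register state trace:
  MOV R4, 212  → R4 = 212 (0b11010100)
  MOV R1, 215  → R1 = 215 (0b11010111)
  AND R4, R1  → R4 = 212 AND 215 = 212 (0b11010100)
Final: R4 = 212

212


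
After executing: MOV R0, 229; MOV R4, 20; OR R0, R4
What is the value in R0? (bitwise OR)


Register state trace:
  MOV R0, 229  → R0 = 229 (0b11100101)
  MOV R4, 20  → R4 = 20 (0b00010100)
  OR R0, R4   → R0 = 229 OR 20 = 245 (0b11110101)
Final: R0 = 245

245


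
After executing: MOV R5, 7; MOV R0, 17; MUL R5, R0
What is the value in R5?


Register state trace:
  MOV R5, 7  → R5 = 7
  MOV R0, 17  → R0 = 17
  MUL R5, R0  → R5 = 7 * 17 = 119
Final: R5 = 119

119


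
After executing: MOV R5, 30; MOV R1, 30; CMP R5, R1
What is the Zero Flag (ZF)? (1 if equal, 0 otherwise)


Register state trace:
  MOV R5, 30  → R5 = 30
  MOV R1, 30  → R1 = 30
  CMP R5, R1  → computes 30 - 30 = 0
  Result is zero, so values are equal
ZF = 1

1


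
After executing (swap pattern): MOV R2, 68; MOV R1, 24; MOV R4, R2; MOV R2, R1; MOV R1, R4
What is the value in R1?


Register state trace (swap pattern):
  MOV R2, 68  → R2 = 68
  MOV R1, 24  → R1 = 24
  MOV R4, R2  → R4 = 68  (save R2)
  MOV R2, R1  → R2 = 24  (R2 gets R1's value)
  MOV R1, R4  → R1 = 68  (R1 gets saved value)
Final: R1 = 68

68


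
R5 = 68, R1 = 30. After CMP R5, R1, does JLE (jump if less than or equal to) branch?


Trace:
  R5 = 68, R1 = 30
  CMP R5, R1  → compares 68 vs 30
  JLE checks: is 68 less than or equal to 30?
  68 > 30, so condition is false
Branch taken: No

No


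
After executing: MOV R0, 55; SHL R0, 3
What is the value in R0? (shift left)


Register state trace:
  MOV R0, 55  → R0 = 55
  SHL R0, 3  → R0 = 55 << 3 = 55 * 2^3 = 440
Final: R0 = 440

440


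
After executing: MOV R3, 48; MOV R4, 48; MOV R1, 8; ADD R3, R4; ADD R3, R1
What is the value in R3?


Register state trace:
  MOV R3, 48  → R3 = 48
  MOV R4, 48  → R4 = 48
  MOV R1, 8  → R1 = 8
  ADD R3, R4  → R3 = 48 + 48 = 96
  ADD R3, R1  → R3 = 96 + 8 = 104
Final: R3 = 104

104


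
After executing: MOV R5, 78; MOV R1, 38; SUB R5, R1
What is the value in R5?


Register state trace:
  MOV R5, 78  → R5 = 78
  MOV R1, 38  → R1 = 38
  SUB R5, R1  → R5 = 78 - 38 = 40
Final: R5 = 40

40


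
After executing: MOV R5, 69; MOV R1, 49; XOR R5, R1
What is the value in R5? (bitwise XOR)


Register state trace:
  MOV R5, 69  → R5 = 69 (0b01000101)
  MOV R1, 49  → R1 = 49 (0b00110001)
  XOR R5, R1  → R5 = 69 XOR 49 = 116 (0b01110100)
Final: R5 = 116

116


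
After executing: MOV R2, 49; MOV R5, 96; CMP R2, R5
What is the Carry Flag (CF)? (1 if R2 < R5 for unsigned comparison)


Register state trace:
  MOV R2, 49  → R2 = 49
  MOV R5, 96  → R5 = 96
  CMP R2, R5  → unsigned 49 - 96: borrow occurs
  49 < 96, so CF = 1
CF = 1

1


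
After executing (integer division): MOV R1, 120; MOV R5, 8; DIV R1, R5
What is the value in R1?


Register state trace:
  MOV R1, 120  → R1 = 120
  MOV R5, 8  → R5 = 8
  DIV R1, R5  → R1 = 120 // 8 = 15
Final: R1 = 15

15


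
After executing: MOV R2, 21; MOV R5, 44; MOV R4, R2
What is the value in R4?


Register state trace:
  MOV R2, 21  → R2 = 21
  MOV R5, 44  → R5 = 44
  MOV R4, R2  → R4 = 21
Final: R4 = 21

21


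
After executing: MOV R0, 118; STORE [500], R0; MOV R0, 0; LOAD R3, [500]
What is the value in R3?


Register and memory trace:
  MOV R0, 118  → R0 = 118
  STORE [500], R0  → mem[500] = 118
  MOV R0, 0  → R0 = 0
  LOAD R3, [500]  → R3 = mem[500] = 118
Final: R3 = 118

118


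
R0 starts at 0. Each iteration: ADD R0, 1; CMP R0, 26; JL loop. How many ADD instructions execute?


Loop trace (R0 starts at 0, target 26, step 1):
  ADD #1: R0 = 0 + 1 = 1  → 1 < 26, loop
  ADD #2: R0 = 1 + 1 = 2  → 2 < 26, loop
  ADD #3: R0 = 2 + 1 = 3  → 3 < 26, loop
  ADD #4: R0 = 3 + 1 = 4  → 4 < 26, loop
  ADD #5: R0 = 4 + 1 = 5  → 5 < 26, loop
  ADD #6: R0 = 5 + 1 = 6  → 6 < 26, loop
  ADD #7: R0 = 6 + 1 = 7  → 7 < 26, loop
  ADD #8: R0 = 7 + 1 = 8  → 8 < 26, loop
  ADD #9: R0 = 8 + 1 = 9  → 9 < 26, loop
  ADD #10: R0 = 9 + 1 = 10  → 10 < 26, loop
  ADD #11: R0 = 10 + 1 = 11  → 11 < 26, loop
  ADD #12: R0 = 11 + 1 = 12  → 12 < 26, loop
  ADD #13: R0 = 12 + 1 = 13  → 13 < 26, loop
  ADD #14: R0 = 13 + 1 = 14  → 14 < 26, loop
  ADD #15: R0 = 14 + 1 = 15  → 15 < 26, loop
  ADD #16: R0 = 15 + 1 = 16  → 16 < 26, loop
  ADD #17: R0 = 16 + 1 = 17  → 17 < 26, loop
  ADD #18: R0 = 17 + 1 = 18  → 18 < 26, loop
  ADD #19: R0 = 18 + 1 = 19  → 19 < 26, loop
  ADD #20: R0 = 19 + 1 = 20  → 20 < 26, loop
  ADD #21: R0 = 20 + 1 = 21  → 21 < 26, loop
  ADD #22: R0 = 21 + 1 = 22  → 22 < 26, loop
  ADD #23: R0 = 22 + 1 = 23  → 23 < 26, loop
  ADD #24: R0 = 23 + 1 = 24  → 24 < 26, loop
  ADD #25: R0 = 24 + 1 = 25  → 25 < 26, loop
  ADD #26: R0 = 25 + 1 = 26  → 26 >= 26, exit
Total ADD instructions: 26

26


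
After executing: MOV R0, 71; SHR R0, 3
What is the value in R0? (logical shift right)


Register state trace:
  MOV R0, 71  → R0 = 71
  SHR R0, 3  → R0 = 71 >> 3 = 71 // 2^3 = 8
Final: R0 = 8

8


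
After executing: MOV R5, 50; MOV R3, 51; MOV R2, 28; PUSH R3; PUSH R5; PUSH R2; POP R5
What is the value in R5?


Stack trace (top is rightmost):
  MOV R5, 50  → R5 = 50
  MOV R3, 51  → R3 = 51
  MOV R2, 28  → R2 = 28
  PUSH R3  → stack: [51]
  PUSH R5  → stack: [51, 50]
  PUSH R2  → stack: [51, 50, 28]
  POP R5  → R5 = 28, stack: [51, 50]
Final: R5 = 28

28


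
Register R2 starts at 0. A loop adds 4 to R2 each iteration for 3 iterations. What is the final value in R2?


Starting value: R2 = 0
  Iter 1: R2 = 0 + 4 = 4
  Iter 2: R2 = 4 + 4 = 8
  Iter 3: R2 = 8 + 4 = 12
Final: R2 = 12

12


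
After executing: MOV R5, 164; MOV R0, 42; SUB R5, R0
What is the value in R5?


Register state trace:
  MOV R5, 164  → R5 = 164
  MOV R0, 42  → R0 = 42
  SUB R5, R0  → R5 = 164 - 42 = 122
Final: R5 = 122

122


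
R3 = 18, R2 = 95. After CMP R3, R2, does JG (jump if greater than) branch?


Trace:
  R3 = 18, R2 = 95
  CMP R3, R2  → compares 18 vs 95
  JG checks: is 18 greater than 95?
  18 < 95, so condition is false
Branch taken: No

No


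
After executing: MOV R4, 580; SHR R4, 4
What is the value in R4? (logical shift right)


Register state trace:
  MOV R4, 580  → R4 = 580
  SHR R4, 4  → R4 = 580 >> 4 = 580 // 2^4 = 36
Final: R4 = 36

36


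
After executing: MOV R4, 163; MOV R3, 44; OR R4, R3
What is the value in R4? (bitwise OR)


Register state trace:
  MOV R4, 163  → R4 = 163 (0b10100011)
  MOV R3, 44  → R3 = 44 (0b00101100)
  OR R4, R3   → R4 = 163 OR 44 = 175 (0b10101111)
Final: R4 = 175

175


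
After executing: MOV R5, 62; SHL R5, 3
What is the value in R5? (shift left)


Register state trace:
  MOV R5, 62  → R5 = 62
  SHL R5, 3  → R5 = 62 << 3 = 62 * 2^3 = 496
Final: R5 = 496

496


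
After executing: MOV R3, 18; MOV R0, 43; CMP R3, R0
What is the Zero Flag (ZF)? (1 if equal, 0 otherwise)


Register state trace:
  MOV R3, 18  → R3 = 18
  MOV R0, 43  → R0 = 43
  CMP R3, R0  → computes 18 - 43 = -25
  Result is nonzero, so values are not equal
ZF = 0

0


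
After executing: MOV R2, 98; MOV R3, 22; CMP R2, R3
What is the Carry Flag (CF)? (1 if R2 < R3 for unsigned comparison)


Register state trace:
  MOV R2, 98  → R2 = 98
  MOV R3, 22  → R3 = 22
  CMP R2, R3  → unsigned 98 - 22: no borrow
  98 >= 22, so CF = 0
CF = 0

0


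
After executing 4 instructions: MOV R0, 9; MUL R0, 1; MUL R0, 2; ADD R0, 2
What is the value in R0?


Register state trace:
  MOV R0, 9  → R0 = 9
  MUL R0, 1  → R0 = 9 * 1 = 9
  MUL R0, 2  → R0 = 9 * 2 = 18
  ADD R0, 2  → R0 = 18 + 2 = 20
Final: R0 = 20

20


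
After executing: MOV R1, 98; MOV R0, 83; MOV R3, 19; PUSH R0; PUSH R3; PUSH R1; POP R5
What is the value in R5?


Stack trace (top is rightmost):
  MOV R1, 98  → R1 = 98
  MOV R0, 83  → R0 = 83
  MOV R3, 19  → R3 = 19
  PUSH R0  → stack: [83]
  PUSH R3  → stack: [83, 19]
  PUSH R1  → stack: [83, 19, 98]
  POP R5  → R5 = 98, stack: [83, 19]
Final: R5 = 98

98


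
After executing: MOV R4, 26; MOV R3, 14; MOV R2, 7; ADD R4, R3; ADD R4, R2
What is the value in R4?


Register state trace:
  MOV R4, 26  → R4 = 26
  MOV R3, 14  → R3 = 14
  MOV R2, 7  → R2 = 7
  ADD R4, R3  → R4 = 26 + 14 = 40
  ADD R4, R2  → R4 = 40 + 7 = 47
Final: R4 = 47

47


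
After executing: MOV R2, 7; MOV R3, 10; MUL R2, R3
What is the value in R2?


Register state trace:
  MOV R2, 7  → R2 = 7
  MOV R3, 10  → R3 = 10
  MUL R2, R3  → R2 = 7 * 10 = 70
Final: R2 = 70

70


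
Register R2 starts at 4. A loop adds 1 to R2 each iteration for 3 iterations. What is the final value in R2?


Starting value: R2 = 4
  Iter 1: R2 = 4 + 1 = 5
  Iter 2: R2 = 5 + 1 = 6
  Iter 3: R2 = 6 + 1 = 7
Final: R2 = 7

7


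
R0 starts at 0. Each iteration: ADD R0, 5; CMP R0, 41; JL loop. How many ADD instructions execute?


Loop trace (R0 starts at 0, target 41, step 5):
  ADD #1: R0 = 0 + 5 = 5  → 5 < 41, loop
  ADD #2: R0 = 5 + 5 = 10  → 10 < 41, loop
  ADD #3: R0 = 10 + 5 = 15  → 15 < 41, loop
  ADD #4: R0 = 15 + 5 = 20  → 20 < 41, loop
  ADD #5: R0 = 20 + 5 = 25  → 25 < 41, loop
  ADD #6: R0 = 25 + 5 = 30  → 30 < 41, loop
  ADD #7: R0 = 30 + 5 = 35  → 35 < 41, loop
  ADD #8: R0 = 35 + 5 = 40  → 40 < 41, loop
  ADD #9: R0 = 40 + 5 = 45  → 45 >= 41, exit
Total ADD instructions: 9

9


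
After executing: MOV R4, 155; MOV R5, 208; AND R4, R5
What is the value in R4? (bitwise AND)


Register state trace:
  MOV R4, 155  → R4 = 155 (0b10011011)
  MOV R5, 208  → R5 = 208 (0b11010000)
  AND R4, R5  → R4 = 155 AND 208 = 144 (0b10010000)
Final: R4 = 144

144


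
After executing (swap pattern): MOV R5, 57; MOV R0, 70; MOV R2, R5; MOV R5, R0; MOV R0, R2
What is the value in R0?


Register state trace (swap pattern):
  MOV R5, 57  → R5 = 57
  MOV R0, 70  → R0 = 70
  MOV R2, R5  → R2 = 57  (save R5)
  MOV R5, R0  → R5 = 70  (R5 gets R0's value)
  MOV R0, R2  → R0 = 57  (R0 gets saved value)
Final: R0 = 57

57


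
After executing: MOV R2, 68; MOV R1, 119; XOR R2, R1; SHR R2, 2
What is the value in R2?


Register state trace:
  MOV R2, 68  → R2 = 68 (0b01000100)
  MOV R1, 119  → R1 = 119 (0b01110111)
  XOR R2, R1  → R2 = 68 XOR 119 = 51 (0b00110011)
  SHR R2, 2  → R2 = 51 >> 2 = 12
Final: R2 = 12

12


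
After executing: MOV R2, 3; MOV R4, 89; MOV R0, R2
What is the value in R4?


Register state trace:
  MOV R2, 3  → R2 = 3
  MOV R4, 89  → R4 = 89
  MOV R0, R2  → R0 = 3
Final: R4 = 89

89


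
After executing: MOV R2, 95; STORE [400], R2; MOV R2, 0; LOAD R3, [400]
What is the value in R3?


Register and memory trace:
  MOV R2, 95  → R2 = 95
  STORE [400], R2  → mem[400] = 95
  MOV R2, 0  → R2 = 0
  LOAD R3, [400]  → R3 = mem[400] = 95
Final: R3 = 95

95


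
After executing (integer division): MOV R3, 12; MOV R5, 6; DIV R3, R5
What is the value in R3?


Register state trace:
  MOV R3, 12  → R3 = 12
  MOV R5, 6  → R5 = 6
  DIV R3, R5  → R3 = 12 // 6 = 2
Final: R3 = 2

2


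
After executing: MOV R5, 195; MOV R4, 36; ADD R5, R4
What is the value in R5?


Register state trace:
  MOV R5, 195  → R5 = 195
  MOV R4, 36  → R4 = 36
  ADD R5, R4  → R5 = 195 + 36 = 231
Final: R5 = 231

231


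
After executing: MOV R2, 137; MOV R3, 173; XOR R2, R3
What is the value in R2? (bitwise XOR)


Register state trace:
  MOV R2, 137  → R2 = 137 (0b10001001)
  MOV R3, 173  → R3 = 173 (0b10101101)
  XOR R2, R3  → R2 = 137 XOR 173 = 36 (0b00100100)
Final: R2 = 36

36


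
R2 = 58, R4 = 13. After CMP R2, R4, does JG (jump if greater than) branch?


Trace:
  R2 = 58, R4 = 13
  CMP R2, R4  → compares 58 vs 13
  JG checks: is 58 greater than 13?
  58 > 13, so condition is true
Branch taken: Yes

Yes


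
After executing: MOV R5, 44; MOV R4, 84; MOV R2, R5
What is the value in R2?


Register state trace:
  MOV R5, 44  → R5 = 44
  MOV R4, 84  → R4 = 84
  MOV R2, R5  → R2 = 44
Final: R2 = 44

44


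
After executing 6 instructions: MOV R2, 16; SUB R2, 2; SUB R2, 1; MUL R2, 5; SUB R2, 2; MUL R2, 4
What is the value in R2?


Register state trace:
  MOV R2, 16  → R2 = 16
  SUB R2, 2  → R2 = 16 - 2 = 14
  SUB R2, 1  → R2 = 14 - 1 = 13
  MUL R2, 5  → R2 = 13 * 5 = 65
  SUB R2, 2  → R2 = 65 - 2 = 63
  MUL R2, 4  → R2 = 63 * 4 = 252
Final: R2 = 252

252


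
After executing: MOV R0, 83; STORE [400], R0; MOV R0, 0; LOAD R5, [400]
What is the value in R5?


Register and memory trace:
  MOV R0, 83  → R0 = 83
  STORE [400], R0  → mem[400] = 83
  MOV R0, 0  → R0 = 0
  LOAD R5, [400]  → R5 = mem[400] = 83
Final: R5 = 83

83


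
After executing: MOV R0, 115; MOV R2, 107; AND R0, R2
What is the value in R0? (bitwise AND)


Register state trace:
  MOV R0, 115  → R0 = 115 (0b01110011)
  MOV R2, 107  → R2 = 107 (0b01101011)
  AND R0, R2  → R0 = 115 AND 107 = 99 (0b01100011)
Final: R0 = 99

99


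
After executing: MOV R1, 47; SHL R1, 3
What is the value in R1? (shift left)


Register state trace:
  MOV R1, 47  → R1 = 47
  SHL R1, 3  → R1 = 47 << 3 = 47 * 2^3 = 376
Final: R1 = 376

376


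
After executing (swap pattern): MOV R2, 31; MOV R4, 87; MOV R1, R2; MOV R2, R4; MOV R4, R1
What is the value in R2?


Register state trace (swap pattern):
  MOV R2, 31  → R2 = 31
  MOV R4, 87  → R4 = 87
  MOV R1, R2  → R1 = 31  (save R2)
  MOV R2, R4  → R2 = 87  (R2 gets R4's value)
  MOV R4, R1  → R4 = 31  (R4 gets saved value)
Final: R2 = 87

87


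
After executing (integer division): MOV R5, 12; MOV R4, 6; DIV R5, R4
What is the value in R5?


Register state trace:
  MOV R5, 12  → R5 = 12
  MOV R4, 6  → R4 = 6
  DIV R5, R4  → R5 = 12 // 6 = 2
Final: R5 = 2

2


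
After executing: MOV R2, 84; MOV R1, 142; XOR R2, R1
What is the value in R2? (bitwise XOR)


Register state trace:
  MOV R2, 84  → R2 = 84 (0b01010100)
  MOV R1, 142  → R1 = 142 (0b10001110)
  XOR R2, R1  → R2 = 84 XOR 142 = 218 (0b11011010)
Final: R2 = 218

218


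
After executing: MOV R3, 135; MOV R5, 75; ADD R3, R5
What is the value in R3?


Register state trace:
  MOV R3, 135  → R3 = 135
  MOV R5, 75  → R5 = 75
  ADD R3, R5  → R3 = 135 + 75 = 210
Final: R3 = 210

210


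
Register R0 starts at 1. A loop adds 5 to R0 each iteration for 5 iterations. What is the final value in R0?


Starting value: R0 = 1
  Iter 1: R0 = 1 + 5 = 6
  Iter 2: R0 = 6 + 5 = 11
  Iter 3: R0 = 11 + 5 = 16
  Iter 4: R0 = 16 + 5 = 21
  Iter 5: R0 = 21 + 5 = 26
Final: R0 = 26

26


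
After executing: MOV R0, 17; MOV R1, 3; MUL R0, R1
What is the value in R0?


Register state trace:
  MOV R0, 17  → R0 = 17
  MOV R1, 3  → R1 = 3
  MUL R0, R1  → R0 = 17 * 3 = 51
Final: R0 = 51

51


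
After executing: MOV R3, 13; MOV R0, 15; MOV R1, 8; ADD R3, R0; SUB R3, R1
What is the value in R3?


Register state trace:
  MOV R3, 13  → R3 = 13
  MOV R0, 15  → R0 = 15
  MOV R1, 8  → R1 = 8
  ADD R3, R0  → R3 = 13 + 15 = 28
  SUB R3, R1  → R3 = 28 - 8 = 20
Final: R3 = 20

20


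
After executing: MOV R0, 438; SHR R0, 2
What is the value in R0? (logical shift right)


Register state trace:
  MOV R0, 438  → R0 = 438
  SHR R0, 2  → R0 = 438 >> 2 = 438 // 2^2 = 109
Final: R0 = 109

109


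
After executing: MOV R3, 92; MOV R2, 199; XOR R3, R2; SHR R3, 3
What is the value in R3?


Register state trace:
  MOV R3, 92  → R3 = 92 (0b01011100)
  MOV R2, 199  → R2 = 199 (0b11000111)
  XOR R3, R2  → R3 = 92 XOR 199 = 155 (0b10011011)
  SHR R3, 3  → R3 = 155 >> 3 = 19
Final: R3 = 19

19


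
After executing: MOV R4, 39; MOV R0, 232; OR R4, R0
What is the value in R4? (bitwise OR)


Register state trace:
  MOV R4, 39  → R4 = 39 (0b00100111)
  MOV R0, 232  → R0 = 232 (0b11101000)
  OR R4, R0   → R4 = 39 OR 232 = 239 (0b11101111)
Final: R4 = 239

239


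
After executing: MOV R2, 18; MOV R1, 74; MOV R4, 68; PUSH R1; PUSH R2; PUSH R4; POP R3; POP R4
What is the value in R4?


Stack trace (top is rightmost):
  MOV R2, 18  → R2 = 18
  MOV R1, 74  → R1 = 74
  MOV R4, 68  → R4 = 68
  PUSH R1  → stack: [74]
  PUSH R2  → stack: [74, 18]
  PUSH R4  → stack: [74, 18, 68]
  POP R3  → R3 = 68, stack: [74, 18]
  POP R4  → R4 = 18, stack: [74]
Final: R4 = 18

18


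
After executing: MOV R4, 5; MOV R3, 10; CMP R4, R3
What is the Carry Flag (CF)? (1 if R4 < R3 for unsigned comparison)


Register state trace:
  MOV R4, 5  → R4 = 5
  MOV R3, 10  → R3 = 10
  CMP R4, R3  → unsigned 5 - 10: borrow occurs
  5 < 10, so CF = 1
CF = 1

1


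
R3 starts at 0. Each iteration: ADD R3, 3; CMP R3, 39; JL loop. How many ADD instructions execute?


Loop trace (R3 starts at 0, target 39, step 3):
  ADD #1: R3 = 0 + 3 = 3  → 3 < 39, loop
  ADD #2: R3 = 3 + 3 = 6  → 6 < 39, loop
  ADD #3: R3 = 6 + 3 = 9  → 9 < 39, loop
  ADD #4: R3 = 9 + 3 = 12  → 12 < 39, loop
  ADD #5: R3 = 12 + 3 = 15  → 15 < 39, loop
  ADD #6: R3 = 15 + 3 = 18  → 18 < 39, loop
  ADD #7: R3 = 18 + 3 = 21  → 21 < 39, loop
  ADD #8: R3 = 21 + 3 = 24  → 24 < 39, loop
  ADD #9: R3 = 24 + 3 = 27  → 27 < 39, loop
  ADD #10: R3 = 27 + 3 = 30  → 30 < 39, loop
  ADD #11: R3 = 30 + 3 = 33  → 33 < 39, loop
  ADD #12: R3 = 33 + 3 = 36  → 36 < 39, loop
  ADD #13: R3 = 36 + 3 = 39  → 39 >= 39, exit
Total ADD instructions: 13

13


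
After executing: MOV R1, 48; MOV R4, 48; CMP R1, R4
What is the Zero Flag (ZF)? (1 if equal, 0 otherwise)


Register state trace:
  MOV R1, 48  → R1 = 48
  MOV R4, 48  → R4 = 48
  CMP R1, R4  → computes 48 - 48 = 0
  Result is zero, so values are equal
ZF = 1

1


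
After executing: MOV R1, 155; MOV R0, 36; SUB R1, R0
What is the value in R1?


Register state trace:
  MOV R1, 155  → R1 = 155
  MOV R0, 36  → R0 = 36
  SUB R1, R0  → R1 = 155 - 36 = 119
Final: R1 = 119

119


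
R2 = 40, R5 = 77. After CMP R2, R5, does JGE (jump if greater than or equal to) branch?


Trace:
  R2 = 40, R5 = 77
  CMP R2, R5  → compares 40 vs 77
  JGE checks: is 40 greater than or equal to 77?
  40 < 77, so condition is false
Branch taken: No

No


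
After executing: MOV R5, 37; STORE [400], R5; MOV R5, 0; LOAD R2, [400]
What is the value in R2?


Register and memory trace:
  MOV R5, 37  → R5 = 37
  STORE [400], R5  → mem[400] = 37
  MOV R5, 0  → R5 = 0
  LOAD R2, [400]  → R2 = mem[400] = 37
Final: R2 = 37

37


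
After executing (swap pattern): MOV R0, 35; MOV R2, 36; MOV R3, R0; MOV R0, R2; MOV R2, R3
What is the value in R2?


Register state trace (swap pattern):
  MOV R0, 35  → R0 = 35
  MOV R2, 36  → R2 = 36
  MOV R3, R0  → R3 = 35  (save R0)
  MOV R0, R2  → R0 = 36  (R0 gets R2's value)
  MOV R2, R3  → R2 = 35  (R2 gets saved value)
Final: R2 = 35

35


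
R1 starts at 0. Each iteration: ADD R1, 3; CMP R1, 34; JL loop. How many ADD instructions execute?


Loop trace (R1 starts at 0, target 34, step 3):
  ADD #1: R1 = 0 + 3 = 3  → 3 < 34, loop
  ADD #2: R1 = 3 + 3 = 6  → 6 < 34, loop
  ADD #3: R1 = 6 + 3 = 9  → 9 < 34, loop
  ADD #4: R1 = 9 + 3 = 12  → 12 < 34, loop
  ADD #5: R1 = 12 + 3 = 15  → 15 < 34, loop
  ADD #6: R1 = 15 + 3 = 18  → 18 < 34, loop
  ADD #7: R1 = 18 + 3 = 21  → 21 < 34, loop
  ADD #8: R1 = 21 + 3 = 24  → 24 < 34, loop
  ADD #9: R1 = 24 + 3 = 27  → 27 < 34, loop
  ADD #10: R1 = 27 + 3 = 30  → 30 < 34, loop
  ADD #11: R1 = 30 + 3 = 33  → 33 < 34, loop
  ADD #12: R1 = 33 + 3 = 36  → 36 >= 34, exit
Total ADD instructions: 12

12


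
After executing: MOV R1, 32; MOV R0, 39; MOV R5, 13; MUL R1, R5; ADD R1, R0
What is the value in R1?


Register state trace:
  MOV R1, 32  → R1 = 32
  MOV R0, 39  → R0 = 39
  MOV R5, 13  → R5 = 13
  MUL R1, R5  → R1 = 32 * 13 = 416
  ADD R1, R0  → R1 = 416 + 39 = 455
Final: R1 = 455

455


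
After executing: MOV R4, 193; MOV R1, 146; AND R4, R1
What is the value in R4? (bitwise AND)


Register state trace:
  MOV R4, 193  → R4 = 193 (0b11000001)
  MOV R1, 146  → R1 = 146 (0b10010010)
  AND R4, R1  → R4 = 193 AND 146 = 128 (0b10000000)
Final: R4 = 128

128


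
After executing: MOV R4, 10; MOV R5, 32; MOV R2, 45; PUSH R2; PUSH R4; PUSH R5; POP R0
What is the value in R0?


Stack trace (top is rightmost):
  MOV R4, 10  → R4 = 10
  MOV R5, 32  → R5 = 32
  MOV R2, 45  → R2 = 45
  PUSH R2  → stack: [45]
  PUSH R4  → stack: [45, 10]
  PUSH R5  → stack: [45, 10, 32]
  POP R0  → R0 = 32, stack: [45, 10]
Final: R0 = 32

32


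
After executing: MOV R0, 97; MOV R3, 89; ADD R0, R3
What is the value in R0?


Register state trace:
  MOV R0, 97  → R0 = 97
  MOV R3, 89  → R3 = 89
  ADD R0, R3  → R0 = 97 + 89 = 186
Final: R0 = 186

186


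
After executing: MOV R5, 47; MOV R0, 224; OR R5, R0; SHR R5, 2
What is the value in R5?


Register state trace:
  MOV R5, 47  → R5 = 47 (0b00101111)
  MOV R0, 224  → R0 = 224 (0b11100000)
  OR R5, R0  → R5 = 47 OR 224 = 239 (0b11101111)
  SHR R5, 2  → R5 = 239 >> 2 = 59
Final: R5 = 59

59


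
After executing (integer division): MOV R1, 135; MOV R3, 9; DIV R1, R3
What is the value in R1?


Register state trace:
  MOV R1, 135  → R1 = 135
  MOV R3, 9  → R3 = 9
  DIV R1, R3  → R1 = 135 // 9 = 15
Final: R1 = 15

15


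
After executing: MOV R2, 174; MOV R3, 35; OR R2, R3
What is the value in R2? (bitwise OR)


Register state trace:
  MOV R2, 174  → R2 = 174 (0b10101110)
  MOV R3, 35  → R3 = 35 (0b00100011)
  OR R2, R3   → R2 = 174 OR 35 = 175 (0b10101111)
Final: R2 = 175

175


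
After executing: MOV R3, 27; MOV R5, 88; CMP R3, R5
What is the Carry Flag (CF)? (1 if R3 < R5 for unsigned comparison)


Register state trace:
  MOV R3, 27  → R3 = 27
  MOV R5, 88  → R5 = 88
  CMP R3, R5  → unsigned 27 - 88: borrow occurs
  27 < 88, so CF = 1
CF = 1

1


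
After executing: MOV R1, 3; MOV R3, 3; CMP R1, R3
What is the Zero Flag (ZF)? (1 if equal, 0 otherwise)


Register state trace:
  MOV R1, 3  → R1 = 3
  MOV R3, 3  → R3 = 3
  CMP R1, R3  → computes 3 - 3 = 0
  Result is zero, so values are equal
ZF = 1

1


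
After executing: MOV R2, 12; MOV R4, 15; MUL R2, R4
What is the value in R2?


Register state trace:
  MOV R2, 12  → R2 = 12
  MOV R4, 15  → R4 = 15
  MUL R2, R4  → R2 = 12 * 15 = 180
Final: R2 = 180

180


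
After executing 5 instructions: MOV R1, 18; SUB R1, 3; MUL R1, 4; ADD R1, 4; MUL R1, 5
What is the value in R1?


Register state trace:
  MOV R1, 18  → R1 = 18
  SUB R1, 3  → R1 = 18 - 3 = 15
  MUL R1, 4  → R1 = 15 * 4 = 60
  ADD R1, 4  → R1 = 60 + 4 = 64
  MUL R1, 5  → R1 = 64 * 5 = 320
Final: R1 = 320

320


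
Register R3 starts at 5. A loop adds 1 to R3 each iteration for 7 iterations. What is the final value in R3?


Starting value: R3 = 5
  Iter 1: R3 = 5 + 1 = 6
  Iter 2: R3 = 6 + 1 = 7
  Iter 3: R3 = 7 + 1 = 8
  Iter 4: R3 = 8 + 1 = 9
  Iter 5: R3 = 9 + 1 = 10
  Iter 6: R3 = 10 + 1 = 11
  Iter 7: R3 = 11 + 1 = 12
Final: R3 = 12

12


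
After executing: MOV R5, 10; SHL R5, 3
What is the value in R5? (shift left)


Register state trace:
  MOV R5, 10  → R5 = 10
  SHL R5, 3  → R5 = 10 << 3 = 10 * 2^3 = 80
Final: R5 = 80

80


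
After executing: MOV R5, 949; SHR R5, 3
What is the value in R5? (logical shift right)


Register state trace:
  MOV R5, 949  → R5 = 949
  SHR R5, 3  → R5 = 949 >> 3 = 949 // 2^3 = 118
Final: R5 = 118

118


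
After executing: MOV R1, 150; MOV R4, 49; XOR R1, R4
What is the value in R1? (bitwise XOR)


Register state trace:
  MOV R1, 150  → R1 = 150 (0b10010110)
  MOV R4, 49  → R4 = 49 (0b00110001)
  XOR R1, R4  → R1 = 150 XOR 49 = 167 (0b10100111)
Final: R1 = 167

167


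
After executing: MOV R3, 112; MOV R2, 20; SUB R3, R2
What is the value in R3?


Register state trace:
  MOV R3, 112  → R3 = 112
  MOV R2, 20  → R2 = 20
  SUB R3, R2  → R3 = 112 - 20 = 92
Final: R3 = 92

92


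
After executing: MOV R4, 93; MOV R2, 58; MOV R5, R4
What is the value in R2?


Register state trace:
  MOV R4, 93  → R4 = 93
  MOV R2, 58  → R2 = 58
  MOV R5, R4  → R5 = 93
Final: R2 = 58

58


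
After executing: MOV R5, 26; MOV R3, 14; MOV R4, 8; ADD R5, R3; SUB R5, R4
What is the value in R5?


Register state trace:
  MOV R5, 26  → R5 = 26
  MOV R3, 14  → R3 = 14
  MOV R4, 8  → R4 = 8
  ADD R5, R3  → R5 = 26 + 14 = 40
  SUB R5, R4  → R5 = 40 - 8 = 32
Final: R5 = 32

32


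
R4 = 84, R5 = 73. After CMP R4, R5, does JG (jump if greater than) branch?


Trace:
  R4 = 84, R5 = 73
  CMP R4, R5  → compares 84 vs 73
  JG checks: is 84 greater than 73?
  84 > 73, so condition is true
Branch taken: Yes

Yes


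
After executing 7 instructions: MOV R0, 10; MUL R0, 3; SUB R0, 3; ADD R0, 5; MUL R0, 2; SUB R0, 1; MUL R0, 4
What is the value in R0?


Register state trace:
  MOV R0, 10  → R0 = 10
  MUL R0, 3  → R0 = 10 * 3 = 30
  SUB R0, 3  → R0 = 30 - 3 = 27
  ADD R0, 5  → R0 = 27 + 5 = 32
  MUL R0, 2  → R0 = 32 * 2 = 64
  SUB R0, 1  → R0 = 64 - 1 = 63
  MUL R0, 4  → R0 = 63 * 4 = 252
Final: R0 = 252

252


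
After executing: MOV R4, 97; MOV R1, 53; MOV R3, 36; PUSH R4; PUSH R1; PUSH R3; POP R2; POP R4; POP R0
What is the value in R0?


Stack trace (top is rightmost):
  MOV R4, 97  → R4 = 97
  MOV R1, 53  → R1 = 53
  MOV R3, 36  → R3 = 36
  PUSH R4  → stack: [97]
  PUSH R1  → stack: [97, 53]
  PUSH R3  → stack: [97, 53, 36]
  POP R2  → R2 = 36, stack: [97, 53]
  POP R4  → R4 = 53, stack: [97]
  POP R0  → R0 = 97, stack: []
Final: R0 = 97

97


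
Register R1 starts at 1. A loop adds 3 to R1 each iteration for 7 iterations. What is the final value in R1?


Starting value: R1 = 1
  Iter 1: R1 = 1 + 3 = 4
  Iter 2: R1 = 4 + 3 = 7
  Iter 3: R1 = 7 + 3 = 10
  Iter 4: R1 = 10 + 3 = 13
  Iter 5: R1 = 13 + 3 = 16
  Iter 6: R1 = 16 + 3 = 19
  Iter 7: R1 = 19 + 3 = 22
Final: R1 = 22

22


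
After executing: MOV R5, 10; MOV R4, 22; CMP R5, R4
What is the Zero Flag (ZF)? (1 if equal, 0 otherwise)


Register state trace:
  MOV R5, 10  → R5 = 10
  MOV R4, 22  → R4 = 22
  CMP R5, R4  → computes 10 - 22 = -12
  Result is nonzero, so values are not equal
ZF = 0

0


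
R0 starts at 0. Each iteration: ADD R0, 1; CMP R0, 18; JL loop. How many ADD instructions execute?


Loop trace (R0 starts at 0, target 18, step 1):
  ADD #1: R0 = 0 + 1 = 1  → 1 < 18, loop
  ADD #2: R0 = 1 + 1 = 2  → 2 < 18, loop
  ADD #3: R0 = 2 + 1 = 3  → 3 < 18, loop
  ADD #4: R0 = 3 + 1 = 4  → 4 < 18, loop
  ADD #5: R0 = 4 + 1 = 5  → 5 < 18, loop
  ADD #6: R0 = 5 + 1 = 6  → 6 < 18, loop
  ADD #7: R0 = 6 + 1 = 7  → 7 < 18, loop
  ADD #8: R0 = 7 + 1 = 8  → 8 < 18, loop
  ADD #9: R0 = 8 + 1 = 9  → 9 < 18, loop
  ADD #10: R0 = 9 + 1 = 10  → 10 < 18, loop
  ADD #11: R0 = 10 + 1 = 11  → 11 < 18, loop
  ADD #12: R0 = 11 + 1 = 12  → 12 < 18, loop
  ADD #13: R0 = 12 + 1 = 13  → 13 < 18, loop
  ADD #14: R0 = 13 + 1 = 14  → 14 < 18, loop
  ADD #15: R0 = 14 + 1 = 15  → 15 < 18, loop
  ADD #16: R0 = 15 + 1 = 16  → 16 < 18, loop
  ADD #17: R0 = 16 + 1 = 17  → 17 < 18, loop
  ADD #18: R0 = 17 + 1 = 18  → 18 >= 18, exit
Total ADD instructions: 18

18


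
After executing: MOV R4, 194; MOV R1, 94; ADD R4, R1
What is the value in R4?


Register state trace:
  MOV R4, 194  → R4 = 194
  MOV R1, 94  → R1 = 94
  ADD R4, R1  → R4 = 194 + 94 = 288
Final: R4 = 288

288


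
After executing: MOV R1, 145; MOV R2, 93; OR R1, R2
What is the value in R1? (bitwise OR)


Register state trace:
  MOV R1, 145  → R1 = 145 (0b10010001)
  MOV R2, 93  → R2 = 93 (0b01011101)
  OR R1, R2   → R1 = 145 OR 93 = 221 (0b11011101)
Final: R1 = 221

221


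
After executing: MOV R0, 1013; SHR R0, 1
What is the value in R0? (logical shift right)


Register state trace:
  MOV R0, 1013  → R0 = 1013
  SHR R0, 1  → R0 = 1013 >> 1 = 1013 // 2^1 = 506
Final: R0 = 506

506


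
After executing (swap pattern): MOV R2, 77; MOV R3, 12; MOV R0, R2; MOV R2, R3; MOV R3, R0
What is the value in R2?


Register state trace (swap pattern):
  MOV R2, 77  → R2 = 77
  MOV R3, 12  → R3 = 12
  MOV R0, R2  → R0 = 77  (save R2)
  MOV R2, R3  → R2 = 12  (R2 gets R3's value)
  MOV R3, R0  → R3 = 77  (R3 gets saved value)
Final: R2 = 12

12


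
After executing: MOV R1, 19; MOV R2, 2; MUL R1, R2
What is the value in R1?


Register state trace:
  MOV R1, 19  → R1 = 19
  MOV R2, 2  → R2 = 2
  MUL R1, R2  → R1 = 19 * 2 = 38
Final: R1 = 38

38


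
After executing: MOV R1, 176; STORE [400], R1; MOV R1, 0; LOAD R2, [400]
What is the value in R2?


Register and memory trace:
  MOV R1, 176  → R1 = 176
  STORE [400], R1  → mem[400] = 176
  MOV R1, 0  → R1 = 0
  LOAD R2, [400]  → R2 = mem[400] = 176
Final: R2 = 176

176


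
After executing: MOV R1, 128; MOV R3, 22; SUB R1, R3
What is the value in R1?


Register state trace:
  MOV R1, 128  → R1 = 128
  MOV R3, 22  → R3 = 22
  SUB R1, R3  → R1 = 128 - 22 = 106
Final: R1 = 106

106


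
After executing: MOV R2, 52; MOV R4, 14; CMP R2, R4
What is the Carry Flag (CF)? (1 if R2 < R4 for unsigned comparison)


Register state trace:
  MOV R2, 52  → R2 = 52
  MOV R4, 14  → R4 = 14
  CMP R2, R4  → unsigned 52 - 14: no borrow
  52 >= 14, so CF = 0
CF = 0

0


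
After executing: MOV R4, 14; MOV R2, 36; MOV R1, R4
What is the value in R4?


Register state trace:
  MOV R4, 14  → R4 = 14
  MOV R2, 36  → R2 = 36
  MOV R1, R4  → R1 = 14
Final: R4 = 14

14


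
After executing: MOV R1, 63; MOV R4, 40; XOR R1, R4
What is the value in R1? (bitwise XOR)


Register state trace:
  MOV R1, 63  → R1 = 63 (0b00111111)
  MOV R4, 40  → R4 = 40 (0b00101000)
  XOR R1, R4  → R1 = 63 XOR 40 = 23 (0b00010111)
Final: R1 = 23

23


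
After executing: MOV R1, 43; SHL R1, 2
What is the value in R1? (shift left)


Register state trace:
  MOV R1, 43  → R1 = 43
  SHL R1, 2  → R1 = 43 << 2 = 43 * 2^2 = 172
Final: R1 = 172

172


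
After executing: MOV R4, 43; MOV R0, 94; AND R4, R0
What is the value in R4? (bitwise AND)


Register state trace:
  MOV R4, 43  → R4 = 43 (0b00101011)
  MOV R0, 94  → R0 = 94 (0b01011110)
  AND R4, R0  → R4 = 43 AND 94 = 10 (0b00001010)
Final: R4 = 10

10


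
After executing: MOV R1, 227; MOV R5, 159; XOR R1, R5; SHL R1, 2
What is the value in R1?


Register state trace:
  MOV R1, 227  → R1 = 227 (0b11100011)
  MOV R5, 159  → R5 = 159 (0b10011111)
  XOR R1, R5  → R1 = 227 XOR 159 = 124 (0b01111100)
  SHL R1, 2  → R1 = 124 << 2 = 496
Final: R1 = 496

496


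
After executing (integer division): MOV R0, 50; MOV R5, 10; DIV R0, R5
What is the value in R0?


Register state trace:
  MOV R0, 50  → R0 = 50
  MOV R5, 10  → R5 = 10
  DIV R0, R5  → R0 = 50 // 10 = 5
Final: R0 = 5

5


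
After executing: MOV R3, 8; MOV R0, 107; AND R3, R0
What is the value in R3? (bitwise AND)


Register state trace:
  MOV R3, 8  → R3 = 8 (0b00001000)
  MOV R0, 107  → R0 = 107 (0b01101011)
  AND R3, R0  → R3 = 8 AND 107 = 8 (0b00001000)
Final: R3 = 8

8


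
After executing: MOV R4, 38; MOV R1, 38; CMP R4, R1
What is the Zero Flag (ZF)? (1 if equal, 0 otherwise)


Register state trace:
  MOV R4, 38  → R4 = 38
  MOV R1, 38  → R1 = 38
  CMP R4, R1  → computes 38 - 38 = 0
  Result is zero, so values are equal
ZF = 1

1


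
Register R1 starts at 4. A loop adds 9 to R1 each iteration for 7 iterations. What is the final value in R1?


Starting value: R1 = 4
  Iter 1: R1 = 4 + 9 = 13
  Iter 2: R1 = 13 + 9 = 22
  Iter 3: R1 = 22 + 9 = 31
  Iter 4: R1 = 31 + 9 = 40
  Iter 5: R1 = 40 + 9 = 49
  Iter 6: R1 = 49 + 9 = 58
  Iter 7: R1 = 58 + 9 = 67
Final: R1 = 67

67
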